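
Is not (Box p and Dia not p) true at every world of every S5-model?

Tableau for the negation Box p and Dia not p:
1. Box p and Dia not p, u
2. Box p, u
3. Dia not p, u
4. p, u
5. not p, v
6. p, v
Accessibility: uRu, uRv, vRu, vRv
Branch closes: p and not p both at v.
Every branch of the negation's tableau closes; the branch above is one of them.

Valid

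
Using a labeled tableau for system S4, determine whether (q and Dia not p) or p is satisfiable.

1. (q and Dia not p) or p, 0
2. p, 0
Accessibility: 0R0

Satisfiable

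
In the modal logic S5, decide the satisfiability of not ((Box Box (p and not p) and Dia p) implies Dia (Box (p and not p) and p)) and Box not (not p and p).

1. not ((Box Box (p and not p) and Dia p) implies Dia (Box (p and not p) and p)) and Box not (not p and p), 0
2. not ((Box Box (p and not p) and Dia p) implies Dia (Box (p and not p) and p)), 0
3. Box not (not p and p), 0
4. Box Box (p and not p) and Dia p, 0
5. not Dia (Box (p and not p) and p), 0
6. Box Box (p and not p), 0
7. Dia p, 0
8. not (not p and p), 0
9. not (Box (p and not p) and p), 0
10. Box (p and not p), 0
11. p and not p, 0
12. p, 0
13. not p, 0
Accessibility: 0R0
Branch closes: p and not p both at 0.
Every branch closes; the branch above is one of them.

Unsatisfiable (every branch closes)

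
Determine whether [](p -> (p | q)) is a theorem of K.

Yes, valid

Tableau for the negation ~[](p -> (p | q)):
1. ~[](p -> (p | q)), u
2. ~(p -> (p | q)), v
3. p, v
4. ~(p | q), v
5. ~p, v
6. ~q, v
Accessibility: uRv
Branch closes: p and ~p both at v.
All branches of the negation close; one closing branch shown above.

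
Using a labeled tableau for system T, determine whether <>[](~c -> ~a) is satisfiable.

1. <>[](~c -> ~a), 0
2. [](~c -> ~a), 1
3. ~c -> ~a, 1
4. ~a, 1
Accessibility: 0R0, 0R1, 1R1

Yes, satisfiable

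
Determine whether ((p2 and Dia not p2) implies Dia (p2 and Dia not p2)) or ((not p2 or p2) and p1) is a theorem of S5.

Yes, valid

Tableau for the negation not (((p2 and Dia not p2) implies Dia (p2 and Dia not p2)) or ((not p2 or p2) and p1)):
1. not (((p2 and Dia not p2) implies Dia (p2 and Dia not p2)) or ((not p2 or p2) and p1)), 0
2. not ((p2 and Dia not p2) implies Dia (p2 and Dia not p2)), 0
3. not ((not p2 or p2) and p1), 0
4. p2 and Dia not p2, 0
5. not Dia (p2 and Dia not p2), 0
6. p2, 0
7. Dia not p2, 0
8. not (p2 and Dia not p2), 0
9. not p1, 0
10. not Dia not p2, 0
11. not p2, 1
12. not (p2 and Dia not p2), 1
13. p2, 1
Accessibility: 0R0, 0R1, 1R0, 1R1
Branch closes: p2 and not p2 both at 1.
All branches of the negation close; one closing branch shown above.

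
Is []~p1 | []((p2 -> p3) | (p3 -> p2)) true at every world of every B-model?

Valid in B

Tableau for the negation ~([]~p1 | []((p2 -> p3) | (p3 -> p2))):
1. ~([]~p1 | []((p2 -> p3) | (p3 -> p2))), u
2. ~[]~p1, u   [~|-rule on 1]
3. ~[]((p2 -> p3) | (p3 -> p2)), u   [~|-rule on 1]
4. p1, v   [~[]-rule on 2: fresh world v, uRv]
5. ~((p2 -> p3) | (p3 -> p2)), w   [~[]-rule on 3: fresh world w, uRw]
6. ~(p2 -> p3), w   [~|-rule on 5]
7. ~(p3 -> p2), w   [~|-rule on 5]
8. p2, w   [~->-rule on 6]
9. ~p3, w   [~->-rule on 6]
10. p3, w   [~->-rule on 7]
11. ~p2, w   [~->-rule on 7]
Accessibility: uRu, uRv, uRw, vRu, vRv, wRu, wRw
Branch closes: p3 and ~p3 both at w.
Every branch of the negation's tableau closes; the branch above is one of them.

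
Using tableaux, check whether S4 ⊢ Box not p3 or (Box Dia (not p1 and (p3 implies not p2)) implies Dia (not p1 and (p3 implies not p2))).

Valid

Tableau for the negation not (Box not p3 or (Box Dia (not p1 and (p3 implies not p2)) implies Dia (not p1 and (p3 implies not p2)))):
1. not (Box not p3 or (Box Dia (not p1 and (p3 implies not p2)) implies Dia (not p1 and (p3 implies not p2)))), 0
2. not Box not p3, 0
3. not (Box Dia (not p1 and (p3 implies not p2)) implies Dia (not p1 and (p3 implies not p2))), 0
4. Box Dia (not p1 and (p3 implies not p2)), 0
5. not Dia (not p1 and (p3 implies not p2)), 0
6. Dia (not p1 and (p3 implies not p2)), 0
7. not (not p1 and (p3 implies not p2)), 0
8. not (p3 implies not p2), 0
9. p3, 0
10. p2, 0
11. p3, 1
12. Dia (not p1 and (p3 implies not p2)), 1
13. not (not p1 and (p3 implies not p2)), 1
14. not (p3 implies not p2), 1
15. p2, 1
16. not p1 and (p3 implies not p2), 2
17. not p1, 2
18. p3 implies not p2, 2
19. Dia (not p1 and (p3 implies not p2)), 2
20. not (not p1 and (p3 implies not p2)), 2
21. not p2, 2
22. not (p3 implies not p2), 2
23. p3, 2
24. p2, 2
Accessibility: 0R0, 0R1, 0R2, 1R1, 2R2
Branch closes: p2 and not p2 both at 2.
Every branch of the negation's tableau closes; the branch above is one of them.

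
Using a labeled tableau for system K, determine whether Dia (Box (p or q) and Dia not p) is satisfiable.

Satisfiable

1. Dia (Box (p or q) and Dia not p), u
2. Box (p or q) and Dia not p, v   [Dia-rule on 1: fresh world v, uRv]
3. Box (p or q), v   [and-rule on 2]
4. Dia not p, v   [and-rule on 2]
5. not p, w   [Dia-rule on 4: fresh world w, vRw]
6. p or q, w   [Box-rule on 3 via vRw]
7. q, w   [or-rule on 6 (branches; this branch)]
Accessibility: uRv, vRw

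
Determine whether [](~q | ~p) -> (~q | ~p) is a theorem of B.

Tableau for the negation ~([](~q | ~p) -> (~q | ~p)):
1. ~([](~q | ~p) -> (~q | ~p)), 0
2. [](~q | ~p), 0   [~->-rule on 1]
3. ~(~q | ~p), 0   [~->-rule on 1]
4. q, 0   [~|-rule on 3]
5. p, 0   [~|-rule on 3]
6. ~q | ~p, 0   [[]-rule on 2 via 0R0]
7. ~p, 0   [|-rule on 6 (branches; this branch)]
Accessibility: 0R0
Branch closes: p and ~p both at 0.
Every branch of the negation's tableau closes; the branch above is one of them.

Valid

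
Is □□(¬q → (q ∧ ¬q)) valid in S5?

Invalid (countermodel exists)

Tableau for the negation ¬□□(¬q → (q ∧ ¬q)):
1. ¬□□(¬q → (q ∧ ¬q)), 0
2. ¬□(¬q → (q ∧ ¬q)), 1
3. ¬(¬q → (q ∧ ¬q)), 2
4. ¬q, 2
5. ¬(q ∧ ¬q), 2
Accessibility: 0R0, 0R1, 0R2, 1R0, 1R1, 1R2, 2R0, 2R1, 2R2
The negation has an open branch (countermodel exists).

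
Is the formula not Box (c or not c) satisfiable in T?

1. not Box (c or not c), u
2. not (c or not c), v   [neg-Box-rule on 1: fresh world v, uRv]
3. not c, v   [neg-or-rule on 2]
4. c, v   [neg-or-rule on 2]
Accessibility: uRu, uRv, vRv
Branch closes: c and not c both at v.
All branches of the tableau close; one closing branch shown above.

No, unsatisfiable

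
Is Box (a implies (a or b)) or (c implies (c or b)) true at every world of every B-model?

Tableau for the negation not (Box (a implies (a or b)) or (c implies (c or b))):
1. not (Box (a implies (a or b)) or (c implies (c or b))), 0
2. not Box (a implies (a or b)), 0   [neg-or-rule on 1]
3. not (c implies (c or b)), 0   [neg-or-rule on 1]
4. c, 0   [neg-implies-rule on 3]
5. not (c or b), 0   [neg-implies-rule on 3]
6. not c, 0   [neg-or-rule on 5]
7. not b, 0   [neg-or-rule on 5]
Accessibility: 0R0
Branch closes: c and not c both at 0.
Every branch of the negation's tableau closes; the branch above is one of them.

Valid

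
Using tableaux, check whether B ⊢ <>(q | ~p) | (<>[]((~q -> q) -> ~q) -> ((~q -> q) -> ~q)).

Valid in B

Tableau for the negation ~(<>(q | ~p) | (<>[]((~q -> q) -> ~q) -> ((~q -> q) -> ~q))):
1. ~(<>(q | ~p) | (<>[]((~q -> q) -> ~q) -> ((~q -> q) -> ~q))), w0
2. ~<>(q | ~p), w0   [~|-rule on 1]
3. ~(<>[]((~q -> q) -> ~q) -> ((~q -> q) -> ~q)), w0   [~|-rule on 1]
4. <>[]((~q -> q) -> ~q), w0   [~->-rule on 3]
5. ~((~q -> q) -> ~q), w0   [~->-rule on 3]
6. ~q -> q, w0   [~->-rule on 5]
7. q, w0   [~->-rule on 5]
8. ~(q | ~p), w0   [~<>-rule on 2 via w0Rw0]
9. ~q, w0   [~|-rule on 8]
10. p, w0   [~|-rule on 8]
Accessibility: w0Rw0
Branch closes: q and ~q both at w0.
All branches of the negation close; one closing branch shown above.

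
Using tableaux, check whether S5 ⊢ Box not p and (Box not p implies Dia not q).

Tableau for the negation not (Box not p and (Box not p implies Dia not q)):
1. not (Box not p and (Box not p implies Dia not q)), u
2. not (Box not p implies Dia not q), u
3. Box not p, u
4. not Dia not q, u
5. not p, u
6. q, u
Accessibility: uRu
The negation has an open branch (countermodel exists).

Not valid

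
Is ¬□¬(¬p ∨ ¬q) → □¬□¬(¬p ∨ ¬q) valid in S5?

Valid in S5

Tableau for the negation ¬(¬□¬(¬p ∨ ¬q) → □¬□¬(¬p ∨ ¬q)):
1. ¬(¬□¬(¬p ∨ ¬q) → □¬□¬(¬p ∨ ¬q)), u
2. ¬□¬(¬p ∨ ¬q), u
3. ¬□¬□¬(¬p ∨ ¬q), u
4. ¬p ∨ ¬q, v
5. ¬q, v
6. □¬(¬p ∨ ¬q), w
7. ¬(¬p ∨ ¬q), u
8. p, u
9. q, u
10. ¬(¬p ∨ ¬q), v
11. p, v
12. q, v
Accessibility: uRu, uRv, uRw, vRu, vRv, vRw, wRu, wRv, wRw
Branch closes: q and ¬q both at v.
All branches of the negation close; one closing branch shown above.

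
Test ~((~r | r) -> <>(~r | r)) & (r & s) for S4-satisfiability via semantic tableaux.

1. ~((~r | r) -> <>(~r | r)) & (r & s), w0
2. ~((~r | r) -> <>(~r | r)), w0
3. r & s, w0
4. ~r | r, w0
5. ~<>(~r | r), w0
6. r, w0
7. s, w0
8. ~(~r | r), w0
9. ~r, w0
Accessibility: w0Rw0
Branch closes: r and ~r both at w0.
(One branch shown.) All branches close.

Unsatisfiable (every branch closes)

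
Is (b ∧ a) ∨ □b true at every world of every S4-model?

Not valid

Tableau for the negation ¬((b ∧ a) ∨ □b):
1. ¬((b ∧ a) ∨ □b), u
2. ¬(b ∧ a), u   [¬∨-rule on 1]
3. ¬□b, u   [¬∨-rule on 1]
4. ¬a, u   [¬∧-rule on 2 (branches; this branch)]
5. ¬b, v   [¬□-rule on 3: fresh world v, uRv]
Accessibility: uRu, uRv, vRv
The negation has an open branch (countermodel exists).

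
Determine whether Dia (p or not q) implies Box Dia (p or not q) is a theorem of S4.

Not valid

Tableau for the negation not (Dia (p or not q) implies Box Dia (p or not q)):
1. not (Dia (p or not q) implies Box Dia (p or not q)), w0
2. Dia (p or not q), w0
3. not Box Dia (p or not q), w0
4. p or not q, w1
5. not q, w1
6. not Dia (p or not q), w2
7. not (p or not q), w2
8. not p, w2
9. q, w2
Accessibility: w0Rw0, w0Rw1, w0Rw2, w1Rw1, w2Rw2
The negation has an open branch (countermodel exists).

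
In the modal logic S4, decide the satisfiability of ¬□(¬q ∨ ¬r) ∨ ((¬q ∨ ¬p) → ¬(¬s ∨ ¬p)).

1. ¬□(¬q ∨ ¬r) ∨ ((¬q ∨ ¬p) → ¬(¬s ∨ ¬p)), u
2. (¬q ∨ ¬p) → ¬(¬s ∨ ¬p), u
3. ¬(¬s ∨ ¬p), u
4. s, u
5. p, u
Accessibility: uRu

Satisfiable (open branch found)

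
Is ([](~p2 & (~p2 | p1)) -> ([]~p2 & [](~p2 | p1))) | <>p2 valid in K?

Yes, valid

Tableau for the negation ~(([](~p2 & (~p2 | p1)) -> ([]~p2 & [](~p2 | p1))) | <>p2):
1. ~(([](~p2 & (~p2 | p1)) -> ([]~p2 & [](~p2 | p1))) | <>p2), 0
2. ~([](~p2 & (~p2 | p1)) -> ([]~p2 & [](~p2 | p1))), 0
3. ~<>p2, 0
4. [](~p2 & (~p2 | p1)), 0
5. ~([]~p2 & [](~p2 | p1)), 0
6. ~[](~p2 | p1), 0
7. ~(~p2 | p1), 1
8. p2, 1
9. ~p1, 1
10. ~p2, 1
Accessibility: 0R1
Branch closes: p2 and ~p2 both at 1.
Every branch of the negation's tableau closes; the branch above is one of them.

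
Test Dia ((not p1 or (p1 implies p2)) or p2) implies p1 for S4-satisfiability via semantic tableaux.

1. Dia ((not p1 or (p1 implies p2)) or p2) implies p1, u
2. p1, u
Accessibility: uRu

Yes, satisfiable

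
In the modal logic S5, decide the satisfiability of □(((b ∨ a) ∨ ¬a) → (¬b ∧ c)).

Yes, satisfiable

1. □(((b ∨ a) ∨ ¬a) → (¬b ∧ c)), 0
2. ((b ∨ a) ∨ ¬a) → (¬b ∧ c), 0
3. ¬b ∧ c, 0
4. ¬b, 0
5. c, 0
Accessibility: 0R0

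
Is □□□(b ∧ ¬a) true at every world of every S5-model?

Tableau for the negation ¬□□□(b ∧ ¬a):
1. ¬□□□(b ∧ ¬a), u
2. ¬□□(b ∧ ¬a), v
3. ¬□(b ∧ ¬a), w
4. ¬(b ∧ ¬a), x
5. a, x
Accessibility: uRu, uRv, uRw, uRx, vRu, vRv, vRw, vRx, wRu, wRv, wRw, wRx, xRu, xRv, xRw, xRx
The negation has an open branch (countermodel exists).

Not valid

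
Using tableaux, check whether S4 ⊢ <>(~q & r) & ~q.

Tableau for the negation ~(<>(~q & r) & ~q):
1. ~(<>(~q & r) & ~q), 0
2. q, 0   [~&-rule on 1 (branches; this branch)]
Accessibility: 0R0
The negation has an open branch (countermodel exists).

No, not valid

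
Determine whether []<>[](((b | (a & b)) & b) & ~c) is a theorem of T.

No, not valid

Tableau for the negation ~[]<>[](((b | (a & b)) & b) & ~c):
1. ~[]<>[](((b | (a & b)) & b) & ~c), w0
2. ~<>[](((b | (a & b)) & b) & ~c), w1   [~[]-rule on 1: fresh world w1, w0Rw1]
3. ~[](((b | (a & b)) & b) & ~c), w1   [~<>-rule on 2 via w1Rw1]
4. ~(((b | (a & b)) & b) & ~c), w2   [~[]-rule on 3: fresh world w2, w1Rw2]
5. ~[](((b | (a & b)) & b) & ~c), w2   [~<>-rule on 2 via w1Rw2]
6. c, w2   [~&-rule on 4 (branches; this branch)]
7. ~(((b | (a & b)) & b) & ~c), w3   [~[]-rule on 5: fresh world w3, w2Rw3]
8. c, w3   [~&-rule on 7 (branches; this branch)]
Accessibility: w0Rw0, w0Rw1, w1Rw1, w1Rw2, w2Rw2, w2Rw3, w3Rw3
The negation has an open branch (countermodel exists).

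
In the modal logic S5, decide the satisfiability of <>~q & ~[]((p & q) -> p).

Unsatisfiable (every branch closes)

1. <>~q & ~[]((p & q) -> p), w0
2. <>~q, w0
3. ~[]((p & q) -> p), w0
4. ~q, w1
5. ~((p & q) -> p), w2
6. p & q, w2
7. ~p, w2
8. p, w2
9. q, w2
Accessibility: w0Rw0, w0Rw1, w0Rw2, w1Rw0, w1Rw1, w1Rw2, w2Rw0, w2Rw1, w2Rw2
Branch closes: p and ~p both at w2.
All branches of the tableau close; one closing branch shown above.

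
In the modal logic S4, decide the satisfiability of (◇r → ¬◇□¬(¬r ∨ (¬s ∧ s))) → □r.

Yes, satisfiable

1. (◇r → ¬◇□¬(¬r ∨ (¬s ∧ s))) → □r, 0
2. □r, 0   [→-rule on 1 (branches; this branch)]
3. r, 0   [□-rule on 2 via 0R0]
Accessibility: 0R0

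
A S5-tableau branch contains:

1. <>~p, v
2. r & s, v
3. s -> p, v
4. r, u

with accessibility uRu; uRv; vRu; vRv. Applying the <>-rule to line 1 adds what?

a fresh world w with vRw, and ~p at w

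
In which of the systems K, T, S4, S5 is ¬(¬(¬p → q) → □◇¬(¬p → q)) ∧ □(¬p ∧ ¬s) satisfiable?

S4-tableau for the formula:
1. ¬(¬(¬p → q) → □◇¬(¬p → q)) ∧ □(¬p ∧ ¬s), w0
2. ¬(¬(¬p → q) → □◇¬(¬p → q)), w0   [∧-rule on 1]
3. □(¬p ∧ ¬s), w0   [∧-rule on 1]
4. ¬(¬p → q), w0   [¬→-rule on 2]
5. ¬□◇¬(¬p → q), w0   [¬→-rule on 2]
6. ¬p, w0   [¬→-rule on 4]
7. ¬q, w0   [¬→-rule on 4]
8. ¬p ∧ ¬s, w0   [□-rule on 3 via w0Rw0]
9. ¬s, w0   [∧-rule on 8]
10. ¬◇¬(¬p → q), w1   [¬□-rule on 5: fresh world w1, w0Rw1]
11. ¬p ∧ ¬s, w1   [□-rule on 3 via w0Rw1]
12. ¬p, w1   [∧-rule on 11]
13. ¬s, w1   [∧-rule on 11]
14. ¬p → q, w1   [¬◇-rule on 10 via w1Rw1]
15. q, w1   [→-rule on 14 (branches; this branch)]
Accessibility: w0Rw0, w0Rw1, w1Rw1
Complete open branch: satisfiable in S4, hence also in K, T (this S4-model is also a K-model and a T-model).
S5-tableau for the formula:
1. ¬(¬(¬p → q) → □◇¬(¬p → q)) ∧ □(¬p ∧ ¬s), w0
2. ¬(¬(¬p → q) → □◇¬(¬p → q)), w0   [∧-rule on 1]
3. □(¬p ∧ ¬s), w0   [∧-rule on 1]
4. ¬(¬p → q), w0   [¬→-rule on 2]
5. ¬□◇¬(¬p → q), w0   [¬→-rule on 2]
6. ¬p, w0   [¬→-rule on 4]
7. ¬q, w0   [¬→-rule on 4]
8. ¬p ∧ ¬s, w0   [□-rule on 3 via w0Rw0]
9. ¬s, w0   [∧-rule on 8]
10. ¬◇¬(¬p → q), w1   [¬□-rule on 5: fresh world w1, w0Rw1]
11. ¬p ∧ ¬s, w1   [□-rule on 3 via w0Rw1]
12. ¬p, w1   [∧-rule on 11]
13. ¬s, w1   [∧-rule on 11]
14. ¬p → q, w0   [¬◇-rule on 10 via w1Rw0]
15. ¬p → q, w1   [¬◇-rule on 10 via w1Rw1]
16. q, w0   [→-rule on 14 (branches; this branch)]
Accessibility: w0Rw0, w0Rw1, w1Rw0, w1Rw1
Branch closes: q and ¬q both at w0.
Every branch closes (one shown): unsatisfiable in S5.

K, T, S4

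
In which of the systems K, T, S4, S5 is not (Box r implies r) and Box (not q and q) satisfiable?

K

T-tableau for the formula:
1. not (Box r implies r) and Box (not q and q), 0
2. not (Box r implies r), 0
3. Box (not q and q), 0
4. Box r, 0
5. not r, 0
6. not q and q, 0
7. not q, 0
8. q, 0
Accessibility: 0R0
Branch closes: q and not q both at 0.
Every branch closes (one shown): unsatisfiable in T, hence also in S4, S5 (every S4/S5-frame is a T-frame).
K-tableau for the formula:
1. not (Box r implies r) and Box (not q and q), 0
2. not (Box r implies r), 0
3. Box (not q and q), 0
4. Box r, 0
5. not r, 0
Complete open branch: satisfiable in K.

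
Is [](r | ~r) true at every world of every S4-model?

Tableau for the negation ~[](r | ~r):
1. ~[](r | ~r), w0
2. ~(r | ~r), w1
3. ~r, w1
4. r, w1
Accessibility: w0Rw0, w0Rw1, w1Rw1
Branch closes: r and ~r both at w1.
All branches of the negation close; one closing branch shown above.

Valid in S4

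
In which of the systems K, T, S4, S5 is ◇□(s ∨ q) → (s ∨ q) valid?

S5

S4-tableau for the negation ¬(◇□(s ∨ q) → (s ∨ q)):
1. ¬(◇□(s ∨ q) → (s ∨ q)), u
2. ◇□(s ∨ q), u   [¬→-rule on 1]
3. ¬(s ∨ q), u   [¬→-rule on 1]
4. ¬s, u   [¬∨-rule on 3]
5. ¬q, u   [¬∨-rule on 3]
6. □(s ∨ q), v   [◇-rule on 2: fresh world v, uRv]
7. s ∨ q, v   [□-rule on 6 via vRv]
8. q, v   [∨-rule on 7 (branches; this branch)]
Accessibility: uRu, uRv, vRv
Complete open branch: countermodel on an S4-frame, so not valid in S4, nor in K, T (the same frame is also a K-frame and a T-frame).
S5-tableau for the negation ¬(◇□(s ∨ q) → (s ∨ q)):
1. ¬(◇□(s ∨ q) → (s ∨ q)), u
2. ◇□(s ∨ q), u   [¬→-rule on 1]
3. ¬(s ∨ q), u   [¬→-rule on 1]
4. ¬s, u   [¬∨-rule on 3]
5. ¬q, u   [¬∨-rule on 3]
6. □(s ∨ q), v   [◇-rule on 2: fresh world v, uRv]
7. s ∨ q, u   [□-rule on 6 via vRu]
8. s ∨ q, v   [□-rule on 6 via vRv]
9. q, u   [∨-rule on 7 (branches; this branch)]
Accessibility: uRu, uRv, vRu, vRv
Branch closes: q and ¬q both at u.
Every branch closes (one shown): valid in S5.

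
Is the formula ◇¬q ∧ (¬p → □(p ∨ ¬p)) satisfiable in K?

Satisfiable (open branch found)

1. ◇¬q ∧ (¬p → □(p ∨ ¬p)), w0
2. ◇¬q, w0
3. ¬p → □(p ∨ ¬p), w0
4. □(p ∨ ¬p), w0
5. ¬q, w1
6. p ∨ ¬p, w1
7. ¬p, w1
Accessibility: w0Rw1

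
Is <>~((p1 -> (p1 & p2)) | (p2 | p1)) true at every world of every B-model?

Invalid (countermodel exists)

Tableau for the negation ~<>~((p1 -> (p1 & p2)) | (p2 | p1)):
1. ~<>~((p1 -> (p1 & p2)) | (p2 | p1)), 0
2. (p1 -> (p1 & p2)) | (p2 | p1), 0
3. p2 | p1, 0
4. p1, 0
Accessibility: 0R0
The negation has an open branch (countermodel exists).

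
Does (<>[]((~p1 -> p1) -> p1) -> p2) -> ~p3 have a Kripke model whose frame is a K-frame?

1. (<>[]((~p1 -> p1) -> p1) -> p2) -> ~p3, u
2. ~p3, u   [->-rule on 1 (branches; this branch)]

Yes, satisfiable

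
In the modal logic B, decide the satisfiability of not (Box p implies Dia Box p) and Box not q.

No, unsatisfiable

1. not (Box p implies Dia Box p) and Box not q, u
2. not (Box p implies Dia Box p), u
3. Box not q, u
4. Box p, u
5. not Dia Box p, u
6. not q, u
7. p, u
8. not Box p, u
9. not p, v
10. not q, v
11. p, v
Accessibility: uRu, uRv, vRu, vRv
Branch closes: p and not p both at v.
All branches of the tableau close; one closing branch shown above.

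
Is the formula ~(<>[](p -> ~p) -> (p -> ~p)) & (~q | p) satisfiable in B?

No, unsatisfiable

1. ~(<>[](p -> ~p) -> (p -> ~p)) & (~q | p), w0
2. ~(<>[](p -> ~p) -> (p -> ~p)), w0   [&-rule on 1]
3. ~q | p, w0   [&-rule on 1]
4. <>[](p -> ~p), w0   [~->-rule on 2]
5. ~(p -> ~p), w0   [~->-rule on 2]
6. p, w0   [~->-rule on 5]
7. [](p -> ~p), w1   [<>-rule on 4: fresh world w1, w0Rw1]
8. p -> ~p, w0   [[]-rule on 7 via w1Rw0]
9. p -> ~p, w1   [[]-rule on 7 via w1Rw1]
10. ~p, w0   [->-rule on 8 (branches; this branch)]
Accessibility: w0Rw0, w0Rw1, w1Rw0, w1Rw1
Branch closes: p and ~p both at w0.
All branches of the tableau close; one closing branch shown above.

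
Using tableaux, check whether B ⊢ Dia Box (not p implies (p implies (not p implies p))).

Tableau for the negation not Dia Box (not p implies (p implies (not p implies p))):
1. not Dia Box (not p implies (p implies (not p implies p))), 0
2. not Box (not p implies (p implies (not p implies p))), 0
3. not (not p implies (p implies (not p implies p))), 1
4. not p, 1
5. not (p implies (not p implies p)), 1
6. p, 1
7. not (not p implies p), 1
Accessibility: 0R0, 0R1, 1R0, 1R1
Branch closes: p and not p both at 1.
All branches of the negation close; one closing branch shown above.

Valid in B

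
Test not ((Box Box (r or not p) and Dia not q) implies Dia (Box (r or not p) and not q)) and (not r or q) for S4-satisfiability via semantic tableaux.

1. not ((Box Box (r or not p) and Dia not q) implies Dia (Box (r or not p) and not q)) and (not r or q), w0
2. not ((Box Box (r or not p) and Dia not q) implies Dia (Box (r or not p) and not q)), w0
3. not r or q, w0
4. Box Box (r or not p) and Dia not q, w0
5. not Dia (Box (r or not p) and not q), w0
6. Box Box (r or not p), w0
7. Dia not q, w0
8. not (Box (r or not p) and not q), w0
9. Box (r or not p), w0
10. r or not p, w0
11. q, w0
12. not p, w0
13. not q, w1
14. not (Box (r or not p) and not q), w1
15. Box (r or not p), w1
16. r or not p, w1
17. not Box (r or not p), w1
18. not p, w1
19. not (r or not p), w2
20. not r, w2
21. p, w2
22. not (Box (r or not p) and not q), w2
23. Box (r or not p), w2
24. r or not p, w2
25. q, w2
26. not p, w2
Accessibility: w0Rw0, w0Rw1, w0Rw2, w1Rw1, w1Rw2, w2Rw2
Branch closes: p and not p both at w2.
(One branch shown.) All branches close.

Unsatisfiable (every branch closes)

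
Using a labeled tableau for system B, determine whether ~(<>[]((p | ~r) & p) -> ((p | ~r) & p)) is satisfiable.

No, unsatisfiable

1. ~(<>[]((p | ~r) & p) -> ((p | ~r) & p)), 0
2. <>[]((p | ~r) & p), 0
3. ~((p | ~r) & p), 0
4. ~(p | ~r), 0
5. ~p, 0
6. r, 0
7. []((p | ~r) & p), 1
8. (p | ~r) & p, 0
9. p | ~r, 0
10. p, 0
Accessibility: 0R0, 0R1, 1R0, 1R1
Branch closes: p and ~p both at 0.
Every branch closes; the branch above is one of them.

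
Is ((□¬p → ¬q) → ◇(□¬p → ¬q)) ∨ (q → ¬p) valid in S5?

Tableau for the negation ¬(((□¬p → ¬q) → ◇(□¬p → ¬q)) ∨ (q → ¬p)):
1. ¬(((□¬p → ¬q) → ◇(□¬p → ¬q)) ∨ (q → ¬p)), u
2. ¬((□¬p → ¬q) → ◇(□¬p → ¬q)), u   [¬∨-rule on 1]
3. ¬(q → ¬p), u   [¬∨-rule on 1]
4. □¬p → ¬q, u   [¬→-rule on 2]
5. ¬◇(□¬p → ¬q), u   [¬→-rule on 2]
6. q, u   [¬→-rule on 3]
7. p, u   [¬→-rule on 3]
8. ¬(□¬p → ¬q), u   [¬◇-rule on 5 via uRu]
9. □¬p, u   [¬→-rule on 8]
10. ¬p, u   [□-rule on 9 via uRu]
Accessibility: uRu
Branch closes: p and ¬p both at u.
Every branch of the negation's tableau closes; the branch above is one of them.

Yes, valid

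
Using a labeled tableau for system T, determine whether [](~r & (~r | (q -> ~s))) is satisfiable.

1. [](~r & (~r | (q -> ~s))), w0
2. ~r & (~r | (q -> ~s)), w0
3. ~r, w0
4. ~r | (q -> ~s), w0
5. q -> ~s, w0
6. ~s, w0
Accessibility: w0Rw0

Satisfiable (open branch found)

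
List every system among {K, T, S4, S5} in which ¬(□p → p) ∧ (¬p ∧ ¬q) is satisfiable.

K-tableau for the formula:
1. ¬(□p → p) ∧ (¬p ∧ ¬q), u
2. ¬(□p → p), u   [∧-rule on 1]
3. ¬p ∧ ¬q, u   [∧-rule on 1]
4. □p, u   [¬→-rule on 2]
5. ¬p, u   [¬→-rule on 2]
6. ¬q, u   [∧-rule on 3]
Complete open branch: satisfiable in K.
T-tableau for the formula:
1. ¬(□p → p) ∧ (¬p ∧ ¬q), u
2. ¬(□p → p), u   [∧-rule on 1]
3. ¬p ∧ ¬q, u   [∧-rule on 1]
4. □p, u   [¬→-rule on 2]
5. ¬p, u   [¬→-rule on 2]
6. ¬q, u   [∧-rule on 3]
7. p, u   [□-rule on 4 via uRu]
Accessibility: uRu
Branch closes: p and ¬p both at u.
Every branch closes (one shown): unsatisfiable in T, hence also in S4, S5 (every S4/S5-frame is a T-frame).

K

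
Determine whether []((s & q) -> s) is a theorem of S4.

Valid in S4

Tableau for the negation ~[]((s & q) -> s):
1. ~[]((s & q) -> s), w0
2. ~((s & q) -> s), w1
3. s & q, w1
4. ~s, w1
5. s, w1
6. q, w1
Accessibility: w0Rw0, w0Rw1, w1Rw1
Branch closes: s and ~s both at w1.
All branches of the negation close; one closing branch shown above.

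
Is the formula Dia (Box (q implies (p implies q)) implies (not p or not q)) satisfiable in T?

1. Dia (Box (q implies (p implies q)) implies (not p or not q)), u
2. Box (q implies (p implies q)) implies (not p or not q), v
3. not p or not q, v
4. not q, v
Accessibility: uRu, uRv, vRv

Satisfiable (open branch found)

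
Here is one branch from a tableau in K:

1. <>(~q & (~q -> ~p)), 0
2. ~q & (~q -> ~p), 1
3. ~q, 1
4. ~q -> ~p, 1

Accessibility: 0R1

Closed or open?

Open

No world carries both an atom and its negation.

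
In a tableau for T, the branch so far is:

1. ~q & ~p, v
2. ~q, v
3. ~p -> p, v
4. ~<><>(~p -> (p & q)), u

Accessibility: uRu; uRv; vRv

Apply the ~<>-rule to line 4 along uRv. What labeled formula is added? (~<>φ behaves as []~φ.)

~<>φ behaves as []~φ: propagate the negated body to each accessible world.

~<>(~p -> (p & q)), v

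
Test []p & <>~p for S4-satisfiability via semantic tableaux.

Unsatisfiable

1. []p & <>~p, u
2. []p, u   [&-rule on 1]
3. <>~p, u   [&-rule on 1]
4. p, u   [[]-rule on 2 via uRu]
5. ~p, v   [<>-rule on 3: fresh world v, uRv]
6. p, v   [[]-rule on 2 via uRv]
Accessibility: uRu, uRv, vRv
Branch closes: p and ~p both at v.
Every branch closes; the branch above is one of them.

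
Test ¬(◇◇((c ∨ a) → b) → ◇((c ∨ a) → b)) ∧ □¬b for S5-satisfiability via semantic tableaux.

Unsatisfiable (every branch closes)

1. ¬(◇◇((c ∨ a) → b) → ◇((c ∨ a) → b)) ∧ □¬b, u
2. ¬(◇◇((c ∨ a) → b) → ◇((c ∨ a) → b)), u   [∧-rule on 1]
3. □¬b, u   [∧-rule on 1]
4. ◇◇((c ∨ a) → b), u   [¬→-rule on 2]
5. ¬◇((c ∨ a) → b), u   [¬→-rule on 2]
6. ¬b, u   [□-rule on 3 via uRu]
7. ¬((c ∨ a) → b), u   [¬◇-rule on 5 via uRu]
8. c ∨ a, u   [¬→-rule on 7]
9. a, u   [∨-rule on 8 (branches; this branch)]
10. ◇((c ∨ a) → b), v   [◇-rule on 4: fresh world v, uRv]
11. ¬b, v   [□-rule on 3 via uRv]
12. ¬((c ∨ a) → b), v   [¬◇-rule on 5 via uRv]
13. c ∨ a, v   [¬→-rule on 12]
14. a, v   [∨-rule on 13 (branches; this branch)]
15. (c ∨ a) → b, w   [◇-rule on 10: fresh world w, vRw]
16. ¬b, w   [□-rule on 3 via uRw]
17. ¬((c ∨ a) → b), w   [¬◇-rule on 5 via uRw]
18. c ∨ a, w   [¬→-rule on 17]
19. ¬(c ∨ a), w   [→-rule on 15 (branches; this branch)]
20. ¬c, w   [¬∨-rule on 19]
21. ¬a, w   [¬∨-rule on 19]
22. a, w   [∨-rule on 18 (branches; this branch)]
Accessibility: uRu, uRv, uRw, vRu, vRv, vRw, wRu, wRv, wRw
Branch closes: a and ¬a both at w.
(One branch shown.) All branches close.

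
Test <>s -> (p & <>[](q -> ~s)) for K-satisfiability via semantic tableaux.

Yes, satisfiable

1. <>s -> (p & <>[](q -> ~s)), w0
2. p & <>[](q -> ~s), w0
3. p, w0
4. <>[](q -> ~s), w0
5. [](q -> ~s), w1
Accessibility: w0Rw1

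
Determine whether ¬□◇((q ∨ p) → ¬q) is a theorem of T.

Tableau for the negation □◇((q ∨ p) → ¬q):
1. □◇((q ∨ p) → ¬q), 0
2. ◇((q ∨ p) → ¬q), 0
3. (q ∨ p) → ¬q, 1
4. ◇((q ∨ p) → ¬q), 1
5. ¬q, 1
6. (q ∨ p) → ¬q, 2
7. ¬q, 2
Accessibility: 0R0, 0R1, 1R1, 1R2, 2R2
The negation has an open branch (countermodel exists).

Invalid (countermodel exists)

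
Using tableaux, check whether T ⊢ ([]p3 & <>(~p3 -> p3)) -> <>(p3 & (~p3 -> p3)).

Tableau for the negation ~(([]p3 & <>(~p3 -> p3)) -> <>(p3 & (~p3 -> p3))):
1. ~(([]p3 & <>(~p3 -> p3)) -> <>(p3 & (~p3 -> p3))), u
2. []p3 & <>(~p3 -> p3), u
3. ~<>(p3 & (~p3 -> p3)), u
4. []p3, u
5. <>(~p3 -> p3), u
6. ~(p3 & (~p3 -> p3)), u
7. p3, u
8. ~(~p3 -> p3), u
9. ~p3, u
Accessibility: uRu
Branch closes: p3 and ~p3 both at u.
All branches of the negation close; one closing branch shown above.

Yes, valid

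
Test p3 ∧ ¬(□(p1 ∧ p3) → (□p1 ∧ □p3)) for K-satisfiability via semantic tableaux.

Unsatisfiable

1. p3 ∧ ¬(□(p1 ∧ p3) → (□p1 ∧ □p3)), u
2. p3, u
3. ¬(□(p1 ∧ p3) → (□p1 ∧ □p3)), u
4. □(p1 ∧ p3), u
5. ¬(□p1 ∧ □p3), u
6. ¬□p3, u
7. ¬p3, v
8. p1 ∧ p3, v
9. p1, v
10. p3, v
Accessibility: uRv
Branch closes: p3 and ¬p3 both at v.
(One branch shown.) All branches close.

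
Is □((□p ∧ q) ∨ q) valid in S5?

Invalid (countermodel exists)

Tableau for the negation ¬□((□p ∧ q) ∨ q):
1. ¬□((□p ∧ q) ∨ q), 0
2. ¬((□p ∧ q) ∨ q), 1   [¬□-rule on 1: fresh world 1, 0R1]
3. ¬(□p ∧ q), 1   [¬∨-rule on 2]
4. ¬q, 1   [¬∨-rule on 2]
Accessibility: 0R0, 0R1, 1R0, 1R1
The negation has an open branch (countermodel exists).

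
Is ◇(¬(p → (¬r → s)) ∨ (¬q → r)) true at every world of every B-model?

Invalid (countermodel exists)

Tableau for the negation ¬◇(¬(p → (¬r → s)) ∨ (¬q → r)):
1. ¬◇(¬(p → (¬r → s)) ∨ (¬q → r)), w0
2. ¬(¬(p → (¬r → s)) ∨ (¬q → r)), w0
3. p → (¬r → s), w0
4. ¬(¬q → r), w0
5. ¬q, w0
6. ¬r, w0
7. ¬r → s, w0
8. s, w0
Accessibility: w0Rw0
The negation has an open branch (countermodel exists).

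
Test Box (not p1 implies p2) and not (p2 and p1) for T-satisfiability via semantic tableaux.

1. Box (not p1 implies p2) and not (p2 and p1), u
2. Box (not p1 implies p2), u   [and-rule on 1]
3. not (p2 and p1), u   [and-rule on 1]
4. not p1 implies p2, u   [Box-rule on 2 via uRu]
5. not p1, u   [neg-and-rule on 3 (branches; this branch)]
6. p2, u   [implies-rule on 4 (branches; this branch)]
Accessibility: uRu

Satisfiable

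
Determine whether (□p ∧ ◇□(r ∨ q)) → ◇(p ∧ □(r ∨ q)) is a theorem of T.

Yes, valid

Tableau for the negation ¬((□p ∧ ◇□(r ∨ q)) → ◇(p ∧ □(r ∨ q))):
1. ¬((□p ∧ ◇□(r ∨ q)) → ◇(p ∧ □(r ∨ q))), 0
2. □p ∧ ◇□(r ∨ q), 0
3. ¬◇(p ∧ □(r ∨ q)), 0
4. □p, 0
5. ◇□(r ∨ q), 0
6. ¬(p ∧ □(r ∨ q)), 0
7. p, 0
8. ¬□(r ∨ q), 0
9. □(r ∨ q), 1
10. ¬(p ∧ □(r ∨ q)), 1
11. p, 1
12. r ∨ q, 1
13. ¬□(r ∨ q), 1
14. q, 1
15. ¬(r ∨ q), 2
16. ¬r, 2
17. ¬q, 2
18. ¬(p ∧ □(r ∨ q)), 2
19. p, 2
20. ¬□(r ∨ q), 2
21. ¬(r ∨ q), 3
22. ¬r, 3
23. ¬q, 3
24. r ∨ q, 3
25. q, 3
Accessibility: 0R0, 0R1, 0R2, 1R1, 1R3, 2R2, 3R3
Branch closes: q and ¬q both at 3.
Every branch of the negation's tableau closes; the branch above is one of them.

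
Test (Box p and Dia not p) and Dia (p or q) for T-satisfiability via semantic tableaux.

1. (Box p and Dia not p) and Dia (p or q), u
2. Box p and Dia not p, u
3. Dia (p or q), u
4. Box p, u
5. Dia not p, u
6. p, u
7. p or q, v
8. p, v
9. q, v
10. not p, w
11. p, w
Accessibility: uRu, uRv, uRw, vRv, wRw
Branch closes: p and not p both at w.
Every branch closes; the branch above is one of them.

Unsatisfiable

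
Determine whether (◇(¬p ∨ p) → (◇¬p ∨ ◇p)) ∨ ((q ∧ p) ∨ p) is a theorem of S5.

Tableau for the negation ¬((◇(¬p ∨ p) → (◇¬p ∨ ◇p)) ∨ ((q ∧ p) ∨ p)):
1. ¬((◇(¬p ∨ p) → (◇¬p ∨ ◇p)) ∨ ((q ∧ p) ∨ p)), u
2. ¬(◇(¬p ∨ p) → (◇¬p ∨ ◇p)), u
3. ¬((q ∧ p) ∨ p), u
4. ◇(¬p ∨ p), u
5. ¬(◇¬p ∨ ◇p), u
6. ¬(q ∧ p), u
7. ¬p, u
8. ¬◇¬p, u
9. ¬◇p, u
10. p, u
Accessibility: uRu
Branch closes: p and ¬p both at u.
Every branch of the negation's tableau closes; the branch above is one of them.

Valid in S5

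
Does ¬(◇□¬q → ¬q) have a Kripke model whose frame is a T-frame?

1. ¬(◇□¬q → ¬q), 0
2. ◇□¬q, 0
3. q, 0
4. □¬q, 1
5. ¬q, 1
Accessibility: 0R0, 0R1, 1R1

Satisfiable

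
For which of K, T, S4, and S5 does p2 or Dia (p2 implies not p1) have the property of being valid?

T, S4, S5

T-tableau for the negation not (p2 or Dia (p2 implies not p1)):
1. not (p2 or Dia (p2 implies not p1)), w0
2. not p2, w0   [neg-or-rule on 1]
3. not Dia (p2 implies not p1), w0   [neg-or-rule on 1]
4. not (p2 implies not p1), w0   [neg-Dia-rule on 3 via w0Rw0]
5. p2, w0   [neg-implies-rule on 4]
6. p1, w0   [neg-implies-rule on 4]
Accessibility: w0Rw0
Branch closes: p2 and not p2 both at w0.
Every branch closes (one shown): valid in T, hence also in S4, S5 (every theorem of T is a theorem of S4 and S5).
K-tableau for the negation not (p2 or Dia (p2 implies not p1)):
1. not (p2 or Dia (p2 implies not p1)), w0
2. not p2, w0   [neg-or-rule on 1]
3. not Dia (p2 implies not p1), w0   [neg-or-rule on 1]
Complete open branch: countermodel on a K-frame, so not valid in K.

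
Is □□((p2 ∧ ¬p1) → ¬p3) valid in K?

Tableau for the negation ¬□□((p2 ∧ ¬p1) → ¬p3):
1. ¬□□((p2 ∧ ¬p1) → ¬p3), u
2. ¬□((p2 ∧ ¬p1) → ¬p3), v
3. ¬((p2 ∧ ¬p1) → ¬p3), w
4. p2 ∧ ¬p1, w
5. p3, w
6. p2, w
7. ¬p1, w
Accessibility: uRv, vRw
The negation has an open branch (countermodel exists).

No, not valid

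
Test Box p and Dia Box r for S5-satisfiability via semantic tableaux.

1. Box p and Dia Box r, 0
2. Box p, 0
3. Dia Box r, 0
4. p, 0
5. Box r, 1
6. p, 1
7. r, 0
8. r, 1
Accessibility: 0R0, 0R1, 1R0, 1R1

Yes, satisfiable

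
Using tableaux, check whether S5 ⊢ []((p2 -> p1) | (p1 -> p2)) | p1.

Valid

Tableau for the negation ~([]((p2 -> p1) | (p1 -> p2)) | p1):
1. ~([]((p2 -> p1) | (p1 -> p2)) | p1), w0
2. ~[]((p2 -> p1) | (p1 -> p2)), w0
3. ~p1, w0
4. ~((p2 -> p1) | (p1 -> p2)), w1
5. ~(p2 -> p1), w1
6. ~(p1 -> p2), w1
7. p2, w1
8. ~p1, w1
9. p1, w1
10. ~p2, w1
Accessibility: w0Rw0, w0Rw1, w1Rw0, w1Rw1
Branch closes: p1 and ~p1 both at w1.
All branches of the negation close; one closing branch shown above.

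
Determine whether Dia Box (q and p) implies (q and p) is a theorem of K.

Tableau for the negation not (Dia Box (q and p) implies (q and p)):
1. not (Dia Box (q and p) implies (q and p)), 0
2. Dia Box (q and p), 0
3. not (q and p), 0
4. not p, 0
5. Box (q and p), 1
Accessibility: 0R1
The negation has an open branch (countermodel exists).

Invalid (countermodel exists)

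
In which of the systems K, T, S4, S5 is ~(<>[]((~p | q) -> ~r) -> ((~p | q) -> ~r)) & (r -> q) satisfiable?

S4-tableau for the formula:
1. ~(<>[]((~p | q) -> ~r) -> ((~p | q) -> ~r)) & (r -> q), w0
2. ~(<>[]((~p | q) -> ~r) -> ((~p | q) -> ~r)), w0   [&-rule on 1]
3. r -> q, w0   [&-rule on 1]
4. <>[]((~p | q) -> ~r), w0   [~->-rule on 2]
5. ~((~p | q) -> ~r), w0   [~->-rule on 2]
6. ~p | q, w0   [~->-rule on 5]
7. r, w0   [~->-rule on 5]
8. q, w0   [->-rule on 3 (branches; this branch)]
9. []((~p | q) -> ~r), w1   [<>-rule on 4: fresh world w1, w0Rw1]
10. (~p | q) -> ~r, w1   [[]-rule on 9 via w1Rw1]
11. ~r, w1   [->-rule on 10 (branches; this branch)]
Accessibility: w0Rw0, w0Rw1, w1Rw1
Complete open branch: satisfiable in S4, hence also in K, T (this S4-model is also a K-model and a T-model).
S5-tableau for the formula:
1. ~(<>[]((~p | q) -> ~r) -> ((~p | q) -> ~r)) & (r -> q), w0
2. ~(<>[]((~p | q) -> ~r) -> ((~p | q) -> ~r)), w0   [&-rule on 1]
3. r -> q, w0   [&-rule on 1]
4. <>[]((~p | q) -> ~r), w0   [~->-rule on 2]
5. ~((~p | q) -> ~r), w0   [~->-rule on 2]
6. ~p | q, w0   [~->-rule on 5]
7. r, w0   [~->-rule on 5]
8. q, w0   [->-rule on 3 (branches; this branch)]
9. []((~p | q) -> ~r), w1   [<>-rule on 4: fresh world w1, w0Rw1]
10. (~p | q) -> ~r, w0   [[]-rule on 9 via w1Rw0]
11. (~p | q) -> ~r, w1   [[]-rule on 9 via w1Rw1]
12. ~(~p | q), w0   [->-rule on 10 (branches; this branch)]
13. p, w0   [~|-rule on 12]
14. ~q, w0   [~|-rule on 12]
Accessibility: w0Rw0, w0Rw1, w1Rw0, w1Rw1
Branch closes: q and ~q both at w0.
Every branch closes (one shown): unsatisfiable in S5.

K, T, S4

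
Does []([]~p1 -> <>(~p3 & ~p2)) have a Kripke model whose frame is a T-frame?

Yes, satisfiable

1. []([]~p1 -> <>(~p3 & ~p2)), 0
2. []~p1 -> <>(~p3 & ~p2), 0   [[]-rule on 1 via 0R0]
3. <>(~p3 & ~p2), 0   [->-rule on 2 (branches; this branch)]
4. ~p3 & ~p2, 1   [<>-rule on 3: fresh world 1, 0R1]
5. ~p3, 1   [&-rule on 4]
6. ~p2, 1   [&-rule on 4]
7. []~p1 -> <>(~p3 & ~p2), 1   [[]-rule on 1 via 0R1]
8. <>(~p3 & ~p2), 1   [->-rule on 7 (branches; this branch)]
9. ~p3 & ~p2, 2   [<>-rule on 8: fresh world 2, 1R2]
10. ~p3, 2   [&-rule on 9]
11. ~p2, 2   [&-rule on 9]
Accessibility: 0R0, 0R1, 1R1, 1R2, 2R2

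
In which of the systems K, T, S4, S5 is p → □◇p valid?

S5-tableau for the negation ¬(p → □◇p):
1. ¬(p → □◇p), w0
2. p, w0
3. ¬□◇p, w0
4. ¬◇p, w1
5. ¬p, w0
Accessibility: w0Rw0, w0Rw1, w1Rw0, w1Rw1
Branch closes: p and ¬p both at w0.
Every branch closes (one shown): valid in S5.
S4-tableau for the negation ¬(p → □◇p):
1. ¬(p → □◇p), w0
2. p, w0
3. ¬□◇p, w0
4. ¬◇p, w1
5. ¬p, w1
Accessibility: w0Rw0, w0Rw1, w1Rw1
Complete open branch: countermodel on an S4-frame, so not valid in S4, nor in K, T (the same frame is also a K-frame and a T-frame).

S5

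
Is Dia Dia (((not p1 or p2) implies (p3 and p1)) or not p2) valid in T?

Tableau for the negation not Dia Dia (((not p1 or p2) implies (p3 and p1)) or not p2):
1. not Dia Dia (((not p1 or p2) implies (p3 and p1)) or not p2), u
2. not Dia (((not p1 or p2) implies (p3 and p1)) or not p2), u
3. not (((not p1 or p2) implies (p3 and p1)) or not p2), u
4. not ((not p1 or p2) implies (p3 and p1)), u
5. p2, u
6. not p1 or p2, u
7. not (p3 and p1), u
8. not p1, u
Accessibility: uRu
The negation has an open branch (countermodel exists).

No, not valid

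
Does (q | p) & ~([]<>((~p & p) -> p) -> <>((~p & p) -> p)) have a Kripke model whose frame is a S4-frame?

No, unsatisfiable

1. (q | p) & ~([]<>((~p & p) -> p) -> <>((~p & p) -> p)), u
2. q | p, u   [&-rule on 1]
3. ~([]<>((~p & p) -> p) -> <>((~p & p) -> p)), u   [&-rule on 1]
4. []<>((~p & p) -> p), u   [~->-rule on 3]
5. ~<>((~p & p) -> p), u   [~->-rule on 3]
6. <>((~p & p) -> p), u   [[]-rule on 4 via uRu]
7. ~((~p & p) -> p), u   [~<>-rule on 5 via uRu]
8. ~p & p, u   [~->-rule on 7]
9. ~p, u   [~->-rule on 7]
10. p, u   [&-rule on 8]
Accessibility: uRu
Branch closes: p and ~p both at u.
Every branch closes; the branch above is one of them.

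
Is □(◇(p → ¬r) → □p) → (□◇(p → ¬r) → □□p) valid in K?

Tableau for the negation ¬(□(◇(p → ¬r) → □p) → (□◇(p → ¬r) → □□p)):
1. ¬(□(◇(p → ¬r) → □p) → (□◇(p → ¬r) → □□p)), 0
2. □(◇(p → ¬r) → □p), 0
3. ¬(□◇(p → ¬r) → □□p), 0
4. □◇(p → ¬r), 0
5. ¬□□p, 0
6. ¬□p, 1
7. ◇(p → ¬r) → □p, 1
8. ◇(p → ¬r), 1
9. ¬◇(p → ¬r), 1
10. ¬p, 2
11. ¬(p → ¬r), 2
12. p, 2
13. r, 2
Accessibility: 0R1, 1R2
Branch closes: p and ¬p both at 2.
Every branch of the negation's tableau closes; the branch above is one of them.

Valid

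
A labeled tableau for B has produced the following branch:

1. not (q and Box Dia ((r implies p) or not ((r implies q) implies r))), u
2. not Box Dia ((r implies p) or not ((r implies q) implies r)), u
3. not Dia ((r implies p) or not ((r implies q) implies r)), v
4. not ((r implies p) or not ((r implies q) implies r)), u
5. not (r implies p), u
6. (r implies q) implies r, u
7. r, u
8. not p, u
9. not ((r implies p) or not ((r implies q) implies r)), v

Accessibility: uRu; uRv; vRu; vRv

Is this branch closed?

Not closed

There is no literal clash: for every atom and world, at most one sign appears.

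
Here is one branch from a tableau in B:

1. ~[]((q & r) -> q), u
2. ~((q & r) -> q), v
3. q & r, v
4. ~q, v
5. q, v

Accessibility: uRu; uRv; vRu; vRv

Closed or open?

Both q and ~q appear at v.

Yes, closed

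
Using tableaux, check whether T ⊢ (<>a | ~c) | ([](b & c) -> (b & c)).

Valid in T

Tableau for the negation ~((<>a | ~c) | ([](b & c) -> (b & c))):
1. ~((<>a | ~c) | ([](b & c) -> (b & c))), u
2. ~(<>a | ~c), u
3. ~([](b & c) -> (b & c)), u
4. ~<>a, u
5. c, u
6. [](b & c), u
7. ~(b & c), u
8. ~a, u
9. b & c, u
10. b, u
11. ~c, u
Accessibility: uRu
Branch closes: c and ~c both at u.
Every branch of the negation's tableau closes; the branch above is one of them.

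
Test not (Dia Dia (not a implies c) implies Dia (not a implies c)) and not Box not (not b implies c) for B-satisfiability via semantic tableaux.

1. not (Dia Dia (not a implies c) implies Dia (not a implies c)) and not Box not (not b implies c), w0
2. not (Dia Dia (not a implies c) implies Dia (not a implies c)), w0
3. not Box not (not b implies c), w0
4. Dia Dia (not a implies c), w0
5. not Dia (not a implies c), w0
6. not (not a implies c), w0
7. not a, w0
8. not c, w0
9. not b implies c, w1
10. not (not a implies c), w1
11. not a, w1
12. not c, w1
13. b, w1
14. Dia (not a implies c), w2
15. not (not a implies c), w2
16. not a, w2
17. not c, w2
18. not a implies c, w3
19. c, w3
Accessibility: w0Rw0, w0Rw1, w0Rw2, w1Rw0, w1Rw1, w2Rw0, w2Rw2, w2Rw3, w3Rw2, w3Rw3

Satisfiable (open branch found)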